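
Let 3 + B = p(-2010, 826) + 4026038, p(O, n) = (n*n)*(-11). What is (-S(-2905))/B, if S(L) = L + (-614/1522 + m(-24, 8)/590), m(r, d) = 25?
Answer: -260895611/312407331798 ≈ -0.00083511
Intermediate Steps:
S(L) = -32421/89798 + L (S(L) = L + (-614/1522 + 25/590) = L + (-614*1/1522 + 25*(1/590)) = L + (-307/761 + 5/118) = L - 32421/89798 = -32421/89798 + L)
p(O, n) = -11*n**2 (p(O, n) = n**2*(-11) = -11*n**2)
B = -3479001 (B = -3 + (-11*826**2 + 4026038) = -3 + (-11*682276 + 4026038) = -3 + (-7505036 + 4026038) = -3 - 3478998 = -3479001)
(-S(-2905))/B = -(-32421/89798 - 2905)/(-3479001) = -1*(-260895611/89798)*(-1/3479001) = (260895611/89798)*(-1/3479001) = -260895611/312407331798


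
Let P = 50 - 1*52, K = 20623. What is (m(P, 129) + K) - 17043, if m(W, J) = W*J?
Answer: 3322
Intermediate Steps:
P = -2 (P = 50 - 52 = -2)
m(W, J) = J*W
(m(P, 129) + K) - 17043 = (129*(-2) + 20623) - 17043 = (-258 + 20623) - 17043 = 20365 - 17043 = 3322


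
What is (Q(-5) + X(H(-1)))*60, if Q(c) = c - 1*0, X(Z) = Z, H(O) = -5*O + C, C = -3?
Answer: -180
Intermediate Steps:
H(O) = -3 - 5*O (H(O) = -5*O - 3 = -3 - 5*O)
Q(c) = c (Q(c) = c + 0 = c)
(Q(-5) + X(H(-1)))*60 = (-5 + (-3 - 5*(-1)))*60 = (-5 + (-3 + 5))*60 = (-5 + 2)*60 = -3*60 = -180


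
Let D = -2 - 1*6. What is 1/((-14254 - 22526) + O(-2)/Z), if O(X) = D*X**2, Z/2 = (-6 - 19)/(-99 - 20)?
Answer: -25/921404 ≈ -2.7133e-5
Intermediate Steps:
Z = 50/119 (Z = 2*((-6 - 19)/(-99 - 20)) = 2*(-25/(-119)) = 2*(-25*(-1/119)) = 2*(25/119) = 50/119 ≈ 0.42017)
D = -8 (D = -2 - 6 = -8)
O(X) = -8*X**2
1/((-14254 - 22526) + O(-2)/Z) = 1/((-14254 - 22526) + (-8*(-2)**2)/(50/119)) = 1/(-36780 + 119*(-8*4)/50) = 1/(-36780 + (119/50)*(-32)) = 1/(-36780 - 1904/25) = 1/(-921404/25) = -25/921404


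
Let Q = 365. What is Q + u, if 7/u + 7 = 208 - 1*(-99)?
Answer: 109507/300 ≈ 365.02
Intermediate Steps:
u = 7/300 (u = 7/(-7 + (208 - 1*(-99))) = 7/(-7 + (208 + 99)) = 7/(-7 + 307) = 7/300 ≈ 0.023333)
Q + u = 365 + 7/300 = 109507/300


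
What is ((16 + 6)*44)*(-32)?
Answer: -30976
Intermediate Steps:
((16 + 6)*44)*(-32) = (22*44)*(-32) = 968*(-32) = -30976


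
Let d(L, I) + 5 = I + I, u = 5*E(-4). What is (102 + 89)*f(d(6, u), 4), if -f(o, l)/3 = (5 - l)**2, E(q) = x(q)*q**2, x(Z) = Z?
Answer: -573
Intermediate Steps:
E(q) = q**3 (E(q) = q*q**2 = q**3)
u = -320 (u = 5*(-4)**3 = 5*(-64) = -320)
d(L, I) = -5 + 2*I (d(L, I) = -5 + (I + I) = -5 + 2*I)
f(o, l) = -3*(5 - l)**2
(102 + 89)*f(d(6, u), 4) = (102 + 89)*(-3*(-5 + 4)**2) = 191*(-3*(-1)**2) = 191*(-3*1) = 191*(-3) = -573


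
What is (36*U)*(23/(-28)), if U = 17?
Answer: -3519/7 ≈ -502.71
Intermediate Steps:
(36*U)*(23/(-28)) = (36*17)*(23/(-28)) = 612*(23*(-1/28)) = 612*(-23/28) = -3519/7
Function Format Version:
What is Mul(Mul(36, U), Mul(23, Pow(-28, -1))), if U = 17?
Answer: Rational(-3519, 7) ≈ -502.71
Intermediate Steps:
Mul(Mul(36, U), Mul(23, Pow(-28, -1))) = Mul(Mul(36, 17), Mul(23, Pow(-28, -1))) = Mul(612, Mul(23, Rational(-1, 28))) = Mul(612, Rational(-23, 28)) = Rational(-3519, 7)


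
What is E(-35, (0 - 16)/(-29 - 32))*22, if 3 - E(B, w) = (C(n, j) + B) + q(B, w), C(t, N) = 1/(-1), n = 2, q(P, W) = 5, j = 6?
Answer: 748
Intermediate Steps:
C(t, N) = -1
E(B, w) = -1 - B (E(B, w) = 3 - ((-1 + B) + 5) = 3 - (4 + B) = 3 + (-4 - B) = -1 - B)
E(-35, (0 - 16)/(-29 - 32))*22 = (-1 - 1*(-35))*22 = (-1 + 35)*22 = 34*22 = 748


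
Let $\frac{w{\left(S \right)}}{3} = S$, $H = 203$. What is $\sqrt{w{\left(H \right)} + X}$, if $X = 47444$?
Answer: $\sqrt{48053} \approx 219.21$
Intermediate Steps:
$w{\left(S \right)} = 3 S$
$\sqrt{w{\left(H \right)} + X} = \sqrt{3 \cdot 203 + 47444} = \sqrt{609 + 47444} = \sqrt{48053}$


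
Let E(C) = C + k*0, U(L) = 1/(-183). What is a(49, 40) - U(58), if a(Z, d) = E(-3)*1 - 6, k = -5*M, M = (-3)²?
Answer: -1646/183 ≈ -8.9945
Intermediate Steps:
M = 9
k = -45 (k = -5*9 = -45)
U(L) = -1/183
E(C) = C (E(C) = C - 45*0 = C + 0 = C)
a(Z, d) = -9 (a(Z, d) = -3*1 - 6 = -3 - 6 = -9)
a(49, 40) - U(58) = -9 - 1*(-1/183) = -9 + 1/183 = -1646/183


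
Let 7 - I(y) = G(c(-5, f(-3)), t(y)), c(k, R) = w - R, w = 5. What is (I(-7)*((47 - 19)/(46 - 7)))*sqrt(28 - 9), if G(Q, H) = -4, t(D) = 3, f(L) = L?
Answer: 308*sqrt(19)/39 ≈ 34.424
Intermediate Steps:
c(k, R) = 5 - R
I(y) = 11 (I(y) = 7 - 1*(-4) = 7 + 4 = 11)
(I(-7)*((47 - 19)/(46 - 7)))*sqrt(28 - 9) = (11*((47 - 19)/(46 - 7)))*sqrt(28 - 9) = (11*(28/39))*sqrt(19) = 308*sqrt(19)/39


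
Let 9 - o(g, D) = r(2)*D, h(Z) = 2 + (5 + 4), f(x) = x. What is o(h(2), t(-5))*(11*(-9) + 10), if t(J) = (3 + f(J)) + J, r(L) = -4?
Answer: 1691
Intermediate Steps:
h(Z) = 11 (h(Z) = 2 + 9 = 11)
t(J) = 3 + 2*J (t(J) = (3 + J) + J = 3 + 2*J)
o(g, D) = 9 + 4*D (o(g, D) = 9 - (-4)*D = 9 + 4*D)
o(h(2), t(-5))*(11*(-9) + 10) = (9 + 4*(3 + 2*(-5)))*(11*(-9) + 10) = (9 + 4*(3 - 10))*(-99 + 10) = (9 + 4*(-7))*(-89) = (9 - 28)*(-89) = -19*(-89) = 1691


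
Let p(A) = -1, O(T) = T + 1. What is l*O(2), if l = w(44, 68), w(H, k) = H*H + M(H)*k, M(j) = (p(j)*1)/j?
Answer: 63837/11 ≈ 5803.4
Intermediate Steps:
O(T) = 1 + T
M(j) = -1/j (M(j) = (-1*1)/j = -1/j)
w(H, k) = H**2 - k/H (w(H, k) = H*H + (-1/H)*k = H**2 - k/H)
l = 21279/11 (l = (44**3 - 1*68)/44 = (85184 - 68)/44 = (1/44)*85116 = 21279/11 ≈ 1934.5)
l*O(2) = 21279*(1 + 2)/11 = (21279/11)*3 = 63837/11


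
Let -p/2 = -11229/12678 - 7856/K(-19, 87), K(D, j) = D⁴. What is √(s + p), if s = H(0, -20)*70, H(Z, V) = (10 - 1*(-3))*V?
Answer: I*√10588626673555433/762793 ≈ 134.9*I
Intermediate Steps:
H(Z, V) = 13*V (H(Z, V) = (10 + 3)*V = 13*V)
s = -18200 (s = (13*(-20))*70 = -260*70 = -18200)
p = 520990959/275368273 (p = -2*(-11229/12678 - 7856/((-19)⁴)) = -2*(-11229*1/12678 - 7856/130321) = -2*(-3743/4226 - 7856*1/130321) = -2*(-3743/4226 - 7856/130321) = -2*(-520990959/550736546) = 520990959/275368273 ≈ 1.8920)
√(s + p) = √(-18200 + 520990959/275368273) = √(-5011181577641/275368273) = I*√10588626673555433/762793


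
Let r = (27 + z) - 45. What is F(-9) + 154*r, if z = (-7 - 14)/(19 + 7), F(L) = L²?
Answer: -36600/13 ≈ -2815.4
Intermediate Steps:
z = -21/26 ≈ -0.80769
r = -489/26 (r = (27 - 21/26) - 45 = 681/26 - 45 = -489/26 ≈ -18.808)
F(-9) + 154*r = (-9)² + 154*(-489/26) = 81 - 37653/13 = -36600/13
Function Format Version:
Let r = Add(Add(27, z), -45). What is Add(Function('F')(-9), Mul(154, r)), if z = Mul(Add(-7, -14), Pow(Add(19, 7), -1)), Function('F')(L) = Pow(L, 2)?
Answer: Rational(-36600, 13) ≈ -2815.4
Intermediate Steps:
z = Rational(-21, 26) (z = Mul(-21, Pow(26, -1)) = Mul(-21, Rational(1, 26)) = Rational(-21, 26) ≈ -0.80769)
r = Rational(-489, 26) (r = Add(Add(27, Rational(-21, 26)), -45) = Add(Rational(681, 26), -45) = Rational(-489, 26) ≈ -18.808)
Add(Function('F')(-9), Mul(154, r)) = Add(Pow(-9, 2), Mul(154, Rational(-489, 26))) = Add(81, Rational(-37653, 13)) = Rational(-36600, 13)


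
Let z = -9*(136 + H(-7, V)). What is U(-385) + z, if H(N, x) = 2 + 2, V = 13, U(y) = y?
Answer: -1645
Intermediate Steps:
H(N, x) = 4
z = -1260 (z = -9*(136 + 4) = -9*140 = -1260)
U(-385) + z = -385 - 1260 = -1645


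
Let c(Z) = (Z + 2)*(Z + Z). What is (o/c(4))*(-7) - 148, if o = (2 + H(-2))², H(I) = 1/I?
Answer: -9493/64 ≈ -148.33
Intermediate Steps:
o = 9/4 (o = (2 + 1/(-2))² = (2 - ½)² = (3/2)² = 9/4 ≈ 2.2500)
c(Z) = 2*Z*(2 + Z) (c(Z) = (2 + Z)*(2*Z) = 2*Z*(2 + Z))
(o/c(4))*(-7) - 148 = (9/(4*((2*4*(2 + 4)))))*(-7) - 148 = (9/(4*((2*4*6))))*(-7) - 148 = ((9/4)/48)*(-7) - 148 = ((9/4)*(1/48))*(-7) - 148 = (3/64)*(-7) - 148 = -21/64 - 148 = -9493/64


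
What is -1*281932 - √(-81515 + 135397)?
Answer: -281932 - √53882 ≈ -2.8216e+5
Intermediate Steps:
-1*281932 - √(-81515 + 135397) = -281932 - √53882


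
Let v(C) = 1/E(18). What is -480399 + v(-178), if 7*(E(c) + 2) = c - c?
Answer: -960799/2 ≈ -4.8040e+5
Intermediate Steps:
E(c) = -2 (E(c) = -2 + (c - c)/7 = -2 + (⅐)*0 = -2 + 0 = -2)
v(C) = -½ (v(C) = 1/(-2) = -½)
-480399 + v(-178) = -480399 - ½ = -960799/2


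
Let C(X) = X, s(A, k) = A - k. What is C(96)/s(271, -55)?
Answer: 48/163 ≈ 0.29448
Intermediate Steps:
C(96)/s(271, -55) = 96/(271 - 1*(-55)) = 96/(271 + 55) = 96/326 = 96*(1/326) = 48/163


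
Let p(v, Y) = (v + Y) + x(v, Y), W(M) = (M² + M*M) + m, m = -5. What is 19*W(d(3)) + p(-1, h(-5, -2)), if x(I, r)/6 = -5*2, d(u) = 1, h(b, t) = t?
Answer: -120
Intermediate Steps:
W(M) = -5 + 2*M² (W(M) = (M² + M*M) - 5 = (M² + M²) - 5 = 2*M² - 5 = -5 + 2*M²)
x(I, r) = -60 (x(I, r) = 6*(-5*2) = 6*(-10) = -60)
p(v, Y) = -60 + Y + v (p(v, Y) = (v + Y) - 60 = (Y + v) - 60 = -60 + Y + v)
19*W(d(3)) + p(-1, h(-5, -2)) = 19*(-5 + 2*1²) + (-60 - 2 - 1) = 19*(-5 + 2*1) - 63 = 19*(-5 + 2) - 63 = 19*(-3) - 63 = -57 - 63 = -120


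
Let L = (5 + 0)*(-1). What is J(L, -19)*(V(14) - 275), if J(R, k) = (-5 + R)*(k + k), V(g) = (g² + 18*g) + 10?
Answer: 69540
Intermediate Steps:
L = -5 (L = 5*(-1) = -5)
V(g) = 10 + g² + 18*g
J(R, k) = 2*k*(-5 + R) (J(R, k) = (-5 + R)*(2*k) = 2*k*(-5 + R))
J(L, -19)*(V(14) - 275) = (2*(-19)*(-5 - 5))*((10 + 14² + 18*14) - 275) = (2*(-19)*(-10))*((10 + 196 + 252) - 275) = 380*(458 - 275) = 380*183 = 69540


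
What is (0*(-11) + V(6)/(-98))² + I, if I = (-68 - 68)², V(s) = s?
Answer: 44408905/2401 ≈ 18496.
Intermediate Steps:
I = 18496 (I = (-136)² = 18496)
(0*(-11) + V(6)/(-98))² + I = (0*(-11) + 6/(-98))² + 18496 = (0 + 6*(-1/98))² + 18496 = (0 - 3/49)² + 18496 = (-3/49)² + 18496 = 9/2401 + 18496 = 44408905/2401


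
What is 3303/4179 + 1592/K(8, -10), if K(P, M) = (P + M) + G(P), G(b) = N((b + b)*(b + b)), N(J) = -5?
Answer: -45101/199 ≈ -226.64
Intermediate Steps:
G(b) = -5
K(P, M) = -5 + M + P (K(P, M) = (P + M) - 5 = (M + P) - 5 = -5 + M + P)
3303/4179 + 1592/K(8, -10) = 3303/4179 + 1592/(-5 - 10 + 8) = 3303*(1/4179) + 1592/(-7) = 1101/1393 + 1592*(-1/7) = 1101/1393 - 1592/7 = -45101/199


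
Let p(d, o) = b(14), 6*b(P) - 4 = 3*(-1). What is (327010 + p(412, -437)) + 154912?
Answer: 2891533/6 ≈ 4.8192e+5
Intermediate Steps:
b(P) = ⅙ (b(P) = ⅔ + (3*(-1))/6 = ⅔ + (⅙)*(-3) = ⅔ - ½ = ⅙)
p(d, o) = ⅙
(327010 + p(412, -437)) + 154912 = (327010 + ⅙) + 154912 = 1962061/6 + 154912 = 2891533/6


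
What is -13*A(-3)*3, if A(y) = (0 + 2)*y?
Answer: 234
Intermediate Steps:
A(y) = 2*y
-13*A(-3)*3 = -26*(-3)*3 = -13*(-6)*3 = 78*3 = 234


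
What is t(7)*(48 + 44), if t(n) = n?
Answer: 644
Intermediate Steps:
t(7)*(48 + 44) = 7*(48 + 44) = 7*92 = 644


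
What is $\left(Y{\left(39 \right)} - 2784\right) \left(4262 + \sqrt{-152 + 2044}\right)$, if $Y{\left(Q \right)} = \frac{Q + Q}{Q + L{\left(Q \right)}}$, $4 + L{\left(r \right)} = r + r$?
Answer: $- \frac{1340458668}{113} - \frac{629028 \sqrt{473}}{113} \approx -1.1984 \cdot 10^{7}$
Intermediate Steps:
$L{\left(r \right)} = -4 + 2 r$ ($L{\left(r \right)} = -4 + \left(r + r\right) = -4 + 2 r$)
$Y{\left(Q \right)} = \frac{2 Q}{-4 + 3 Q}$ ($Y{\left(Q \right)} = \frac{Q + Q}{Q + \left(-4 + 2 Q\right)} = \frac{2 Q}{-4 + 3 Q}$)
$\left(Y{\left(39 \right)} - 2784\right) \left(4262 + \sqrt{-152 + 2044}\right) = \left(2 \cdot 39 \frac{1}{-4 + 3 \cdot 39} - 2784\right) \left(4262 + \sqrt{-152 + 2044}\right) = \left(2 \cdot 39 \frac{1}{-4 + 117} - 2784\right) \left(4262 + \sqrt{1892}\right) = \left(2 \cdot 39 \cdot \frac{1}{113} - 2784\right) \left(4262 + 2 \sqrt{473}\right) = \left(\frac{78}{113} - 2784\right) \left(4262 + 2 \sqrt{473}\right) = - \frac{314514 \left(4262 + 2 \sqrt{473}\right)}{113} = - \frac{1340458668}{113} - \frac{629028 \sqrt{473}}{113}$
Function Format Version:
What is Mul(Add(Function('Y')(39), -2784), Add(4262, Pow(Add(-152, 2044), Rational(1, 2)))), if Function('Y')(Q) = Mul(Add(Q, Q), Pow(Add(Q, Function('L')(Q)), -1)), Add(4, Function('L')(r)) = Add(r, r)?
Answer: Add(Rational(-1340458668, 113), Mul(Rational(-629028, 113), Pow(473, Rational(1, 2)))) ≈ -1.1984e+7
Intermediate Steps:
Function('L')(r) = Add(-4, Mul(2, r)) (Function('L')(r) = Add(-4, Add(r, r)) = Add(-4, Mul(2, r)))
Function('Y')(Q) = Mul(2, Q, Pow(Add(-4, Mul(3, Q)), -1)) (Function('Y')(Q) = Mul(Add(Q, Q), Pow(Add(Q, Add(-4, Mul(2, Q))), -1)) = Mul(Mul(2, Q), Pow(Add(-4, Mul(3, Q)), -1)) = Mul(2, Q, Pow(Add(-4, Mul(3, Q)), -1)))
Mul(Add(Function('Y')(39), -2784), Add(4262, Pow(Add(-152, 2044), Rational(1, 2)))) = Mul(Add(Mul(2, 39, Pow(Add(-4, Mul(3, 39)), -1)), -2784), Add(4262, Pow(Add(-152, 2044), Rational(1, 2)))) = Mul(Add(Mul(2, 39, Pow(Add(-4, 117), -1)), -2784), Add(4262, Pow(1892, Rational(1, 2)))) = Mul(Add(Mul(2, 39, Pow(113, -1)), -2784), Add(4262, Mul(2, Pow(473, Rational(1, 2))))) = Mul(Add(Mul(2, 39, Rational(1, 113)), -2784), Add(4262, Mul(2, Pow(473, Rational(1, 2))))) = Mul(Add(Rational(78, 113), -2784), Add(4262, Mul(2, Pow(473, Rational(1, 2))))) = Mul(Rational(-314514, 113), Add(4262, Mul(2, Pow(473, Rational(1, 2))))) = Add(Rational(-1340458668, 113), Mul(Rational(-629028, 113), Pow(473, Rational(1, 2))))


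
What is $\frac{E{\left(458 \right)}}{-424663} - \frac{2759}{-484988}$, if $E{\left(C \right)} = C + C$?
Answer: $\frac{727396209}{205956459044} \approx 0.0035318$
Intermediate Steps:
$E{\left(C \right)} = 2 C$
$\frac{E{\left(458 \right)}}{-424663} - \frac{2759}{-484988} = \frac{2 \cdot 458}{-424663} - \frac{2759}{-484988} = 916 \left(- \frac{1}{424663}\right) - - \frac{2759}{484988} = - \frac{916}{424663} + \frac{2759}{484988} = \frac{727396209}{205956459044}$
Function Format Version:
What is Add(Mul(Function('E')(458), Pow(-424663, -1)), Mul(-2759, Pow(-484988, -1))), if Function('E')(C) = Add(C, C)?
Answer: Rational(727396209, 205956459044) ≈ 0.0035318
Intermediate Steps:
Function('E')(C) = Mul(2, C)
Add(Mul(Function('E')(458), Pow(-424663, -1)), Mul(-2759, Pow(-484988, -1))) = Add(Mul(Mul(2, 458), Pow(-424663, -1)), Mul(-2759, Pow(-484988, -1))) = Add(Mul(916, Rational(-1, 424663)), Mul(-2759, Rational(-1, 484988))) = Add(Rational(-916, 424663), Rational(2759, 484988)) = Rational(727396209, 205956459044)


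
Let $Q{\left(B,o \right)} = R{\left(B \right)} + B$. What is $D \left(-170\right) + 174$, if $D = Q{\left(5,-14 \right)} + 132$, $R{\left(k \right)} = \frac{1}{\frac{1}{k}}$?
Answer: $-23966$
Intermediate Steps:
$R{\left(k \right)} = k$
$Q{\left(B,o \right)} = 2 B$ ($Q{\left(B,o \right)} = B + B = 2 B$)
$D = 142$ ($D = 2 \cdot 5 + 132 = 10 + 132 = 142$)
$D \left(-170\right) + 174 = 142 \left(-170\right) + 174 = -24140 + 174 = -23966$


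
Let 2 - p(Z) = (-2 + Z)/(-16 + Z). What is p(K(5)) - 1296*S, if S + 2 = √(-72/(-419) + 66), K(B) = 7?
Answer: 23351/9 - 1296*√11617194/419 ≈ -7947.9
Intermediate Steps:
S = -2 + √11617194/419 (S = -2 + √(-72/(-419) + 66) = -2 + √(-72*(-1/419) + 66) = -2 + √(72/419 + 66) = -2 + √(27726/419) = -2 + √11617194/419 ≈ 6.1346)
p(Z) = 2 - (-2 + Z)/(-16 + Z)
p(K(5)) - 1296*S = (-30 + 7)/(-16 + 7) - 1296*(-2 + √11617194/419) = -23/(-9) + (2592 - 1296*√11617194/419) = -⅑*(-23) + (2592 - 1296*√11617194/419) = 23/9 + (2592 - 1296*√11617194/419) = 23351/9 - 1296*√11617194/419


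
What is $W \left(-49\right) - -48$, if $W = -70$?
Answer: $3478$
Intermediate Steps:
$W \left(-49\right) - -48 = \left(-70\right) \left(-49\right) - -48 = 3430 + 48 = 3478$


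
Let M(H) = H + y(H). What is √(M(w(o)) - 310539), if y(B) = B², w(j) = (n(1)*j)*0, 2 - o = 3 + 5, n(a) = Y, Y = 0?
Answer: I*√310539 ≈ 557.26*I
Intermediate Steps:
n(a) = 0
o = -6 (o = 2 - (3 + 5) = 2 - 1*8 = 2 - 8 = -6)
w(j) = 0 (w(j) = (0*j)*0 = 0*0 = 0)
M(H) = H + H²
√(M(w(o)) - 310539) = √(0*(1 + 0) - 310539) = √(0*1 - 310539) = √(0 - 310539) = √(-310539) = I*√310539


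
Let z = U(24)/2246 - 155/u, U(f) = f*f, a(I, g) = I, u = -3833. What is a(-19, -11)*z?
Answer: -24281411/4304459 ≈ -5.6410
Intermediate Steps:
U(f) = f²
z = 1277969/4304459 (z = 24²/2246 - 155/(-3833) = 576*(1/2246) - 155*(-1/3833) = 288/1123 + 155/3833 = 1277969/4304459 ≈ 0.29689)
a(-19, -11)*z = -19*1277969/4304459 = -24281411/4304459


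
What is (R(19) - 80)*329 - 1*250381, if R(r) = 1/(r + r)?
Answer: -10514309/38 ≈ -2.7669e+5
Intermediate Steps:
R(r) = 1/(2*r)
(R(19) - 80)*329 - 1*250381 = ((½)/19 - 80)*329 - 1*250381 = ((½)*(1/19) - 80)*329 - 250381 = (1/38 - 80)*329 - 250381 = -3039/38*329 - 250381 = -999831/38 - 250381 = -10514309/38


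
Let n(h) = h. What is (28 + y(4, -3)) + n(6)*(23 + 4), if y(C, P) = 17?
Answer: 207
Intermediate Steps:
(28 + y(4, -3)) + n(6)*(23 + 4) = (28 + 17) + 6*(23 + 4) = 45 + 6*27 = 45 + 162 = 207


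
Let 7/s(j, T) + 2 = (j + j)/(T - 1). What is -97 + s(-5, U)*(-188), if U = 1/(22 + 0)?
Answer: -22451/89 ≈ -252.26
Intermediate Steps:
U = 1/22 ≈ 0.045455
s(j, T) = 7/(-2 + 2*j/(-1 + T)) (s(j, T) = 7/(-2 + (j + j)/(T - 1)) = 7/(-2 + (2*j)/(-1 + T)) = 7/(-2 + 2*j/(-1 + T)))
-97 + s(-5, U)*(-188) = -97 + (7*(-1 + 1/22)/(2*(1 - 5 - 1*1/22)))*(-188) = -97 + ((7/2)*(-21/22)/(1 - 5 - 1/22))*(-188) = -97 + ((7/2)*(-21/22)/(-89/22))*(-188) = -97 + ((7/2)*(-22/89)*(-21/22))*(-188) = -97 + (147/178)*(-188) = -97 - 13818/89 = -22451/89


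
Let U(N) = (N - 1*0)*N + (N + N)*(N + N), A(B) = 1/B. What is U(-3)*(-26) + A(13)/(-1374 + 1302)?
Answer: -1095121/936 ≈ -1170.0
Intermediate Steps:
U(N) = 5*N² (U(N) = (N + 0)*N + (2*N)*(2*N) = N*N + 4*N² = N² + 4*N² = 5*N²)
U(-3)*(-26) + A(13)/(-1374 + 1302) = (5*(-3)²)*(-26) + 1/(13*(-1374 + 1302)) = (5*9)*(-26) + (1/13)/(-72) = 45*(-26) + (1/13)*(-1/72) = -1170 - 1/936 = -1095121/936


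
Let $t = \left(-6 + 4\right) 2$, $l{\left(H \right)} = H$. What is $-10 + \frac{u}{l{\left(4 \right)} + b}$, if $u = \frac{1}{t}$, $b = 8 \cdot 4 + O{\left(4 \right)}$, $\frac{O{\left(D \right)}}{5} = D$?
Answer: $- \frac{2241}{224} \approx -10.004$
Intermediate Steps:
$O{\left(D \right)} = 5 D$
$t = -4$ ($t = \left(-2\right) 2 = -4$)
$b = 52$ ($b = 8 \cdot 4 + 5 \cdot 4 = 32 + 20 = 52$)
$u = - \frac{1}{4}$ ($u = \frac{1}{-4} = - \frac{1}{4} \approx -0.25$)
$-10 + \frac{u}{l{\left(4 \right)} + b} = -10 - \frac{1}{4 \left(4 + 52\right)} = -10 - \frac{1}{4 \cdot 56} = -10 - \frac{1}{224} = - \frac{2241}{224}$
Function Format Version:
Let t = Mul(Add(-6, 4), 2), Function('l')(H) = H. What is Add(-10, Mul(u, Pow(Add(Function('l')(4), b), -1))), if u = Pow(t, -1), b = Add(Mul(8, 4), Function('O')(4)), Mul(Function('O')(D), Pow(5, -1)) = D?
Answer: Rational(-2241, 224) ≈ -10.004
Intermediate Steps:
Function('O')(D) = Mul(5, D)
t = -4 (t = Mul(-2, 2) = -4)
b = 52 (b = Add(Mul(8, 4), Mul(5, 4)) = Add(32, 20) = 52)
u = Rational(-1, 4) (u = Pow(-4, -1) = Rational(-1, 4) ≈ -0.25000)
Add(-10, Mul(u, Pow(Add(Function('l')(4), b), -1))) = Add(-10, Mul(Rational(-1, 4), Pow(Add(4, 52), -1))) = Add(-10, Mul(Rational(-1, 4), Pow(56, -1))) = Add(-10, Mul(Rational(-1, 4), Rational(1, 56))) = Add(-10, Rational(-1, 224)) = Rational(-2241, 224)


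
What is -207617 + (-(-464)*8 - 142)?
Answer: -204047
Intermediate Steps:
-207617 + (-(-464)*8 - 142) = -207617 + (-29*(-128) - 142) = -207617 + (3712 - 142) = -207617 + 3570 = -204047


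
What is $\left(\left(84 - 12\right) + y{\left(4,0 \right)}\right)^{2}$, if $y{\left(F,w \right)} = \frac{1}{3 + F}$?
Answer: $\frac{255025}{49} \approx 5204.6$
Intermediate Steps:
$\left(\left(84 - 12\right) + y{\left(4,0 \right)}\right)^{2} = \left(\left(84 - 12\right) + \frac{1}{3 + 4}\right)^{2} = \left(72 + \frac{1}{7}\right)^{2} = \left(\frac{505}{7}\right)^{2} = \frac{255025}{49}$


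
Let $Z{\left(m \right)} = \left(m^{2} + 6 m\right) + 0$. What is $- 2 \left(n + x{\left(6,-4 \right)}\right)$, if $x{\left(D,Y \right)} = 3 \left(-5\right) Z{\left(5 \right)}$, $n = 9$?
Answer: $1632$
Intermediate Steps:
$Z{\left(m \right)} = m^{2} + 6 m$
$x{\left(D,Y \right)} = -825$ ($x{\left(D,Y \right)} = 3 \left(-5\right) 5 \left(6 + 5\right) = - 15 \cdot 5 \cdot 11 = \left(-15\right) 55 = -825$)
$- 2 \left(n + x{\left(6,-4 \right)}\right) = - 2 \left(9 - 825\right) = \left(-2\right) \left(-816\right) = 1632$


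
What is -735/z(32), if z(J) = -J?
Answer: 735/32 ≈ 22.969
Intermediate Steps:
-735/z(32) = -735/((-1*32)) = -735/(-32) = -735*(-1/32) = 735/32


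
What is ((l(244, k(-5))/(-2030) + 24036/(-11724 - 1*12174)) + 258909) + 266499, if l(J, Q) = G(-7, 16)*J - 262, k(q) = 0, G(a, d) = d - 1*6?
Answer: 303440308769/577535 ≈ 5.2541e+5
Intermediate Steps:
G(a, d) = -6 + d (G(a, d) = d - 6 = -6 + d)
l(J, Q) = -262 + 10*J (l(J, Q) = (-6 + 16)*J - 262 = 10*J - 262 = -262 + 10*J)
((l(244, k(-5))/(-2030) + 24036/(-11724 - 1*12174)) + 258909) + 266499 = (((-262 + 10*244)/(-2030) + 24036/(-11724 - 1*12174)) + 258909) + 266499 = (((-262 + 2440)*(-1/2030) + 24036/(-11724 - 12174)) + 258909) + 266499 = ((2178*(-1/2030) + 24036/(-23898)) + 258909) + 266499 = ((-1089/1015 + 24036*(-1/23898)) + 258909) + 266499 = ((-1089/1015 - 4006/3983) + 258909) + 266499 = (-1200511/577535 + 258909) + 266499 = 149527808804/577535 + 266499 = 303440308769/577535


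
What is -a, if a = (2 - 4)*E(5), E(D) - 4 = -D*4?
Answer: -32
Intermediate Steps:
E(D) = 4 - 4*D (E(D) = 4 - D*4 = 4 - 4*D)
a = 32 (a = (2 - 4)*(4 - 4*5) = -2*(4 - 20) = -2*(-16) = 32)
-a = -1*32 = -32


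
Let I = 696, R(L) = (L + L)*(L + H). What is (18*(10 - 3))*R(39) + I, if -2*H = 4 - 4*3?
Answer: 423300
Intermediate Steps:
H = 4 (H = -(4 - 4*3)/2 = -(4 - 12)/2 = -1/2*(-8) = 4)
R(L) = 2*L*(4 + L) (R(L) = (L + L)*(L + 4) = (2*L)*(4 + L) = 2*L*(4 + L))
(18*(10 - 3))*R(39) + I = (18*(10 - 3))*(2*39*(4 + 39)) + 696 = (18*7)*(2*39*43) + 696 = 126*3354 + 696 = 422604 + 696 = 423300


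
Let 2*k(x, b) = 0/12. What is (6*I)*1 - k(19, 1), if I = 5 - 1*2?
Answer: 18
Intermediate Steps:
k(x, b) = 0 (k(x, b) = (0/12)/2 = (0*(1/12))/2 = (½)*0 = 0)
I = 3 (I = 5 - 2 = 3)
(6*I)*1 - k(19, 1) = (6*3)*1 - 1*0 = 18*1 + 0 = 18 + 0 = 18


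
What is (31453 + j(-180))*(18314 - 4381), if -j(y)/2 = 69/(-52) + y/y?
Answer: 11394337735/26 ≈ 4.3824e+8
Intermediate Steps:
j(y) = 17/26 (j(y) = -2*(69/(-52) + y/y) = -2*(69*(-1/52) + 1) = -2*(-69/52 + 1) = -2*(-17/52) = 17/26)
(31453 + j(-180))*(18314 - 4381) = (31453 + 17/26)*(18314 - 4381) = (817795/26)*13933 = 11394337735/26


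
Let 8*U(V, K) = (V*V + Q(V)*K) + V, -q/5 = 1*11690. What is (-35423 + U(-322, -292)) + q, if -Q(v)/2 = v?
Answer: -417835/4 ≈ -1.0446e+5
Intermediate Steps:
q = -58450 (q = -5*11690 = -58450)
Q(v) = -2*v
U(V, K) = V/8 + V**2/8 - K*V/4 (U(V, K) = ((V*V + (-2*V)*K) + V)/8 = ((V**2 - 2*K*V) + V)/8 = (V + V**2 - 2*K*V)/8 = V/8 + V**2/8 - K*V/4)
(-35423 + U(-322, -292)) + q = (-35423 + (1/8)*(-322)*(1 - 322 - 2*(-292))) - 58450 = (-35423 + (1/8)*(-322)*(1 - 322 + 584)) - 58450 = (-35423 + (1/8)*(-322)*263) - 58450 = (-35423 - 42343/4) - 58450 = -184035/4 - 58450 = -417835/4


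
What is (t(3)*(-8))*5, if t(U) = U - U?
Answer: 0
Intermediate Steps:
t(U) = 0
(t(3)*(-8))*5 = (0*(-8))*5 = 0*5 = 0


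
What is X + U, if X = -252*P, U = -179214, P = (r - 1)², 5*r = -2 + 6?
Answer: -4480602/25 ≈ -1.7922e+5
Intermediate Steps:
r = ⅘ (r = (-2 + 6)/5 = (⅕)*4 = ⅘ ≈ 0.80000)
P = 1/25 (P = (⅘ - 1)² = (-⅕)² = 1/25 ≈ 0.040000)
X = -252/25 (X = -252*1/25 = -252/25 ≈ -10.080)
X + U = -252/25 - 179214 = -4480602/25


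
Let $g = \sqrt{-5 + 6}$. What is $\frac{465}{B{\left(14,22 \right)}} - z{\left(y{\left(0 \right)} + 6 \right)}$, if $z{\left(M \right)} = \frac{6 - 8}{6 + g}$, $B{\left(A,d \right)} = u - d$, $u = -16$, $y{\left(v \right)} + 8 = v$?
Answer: $- \frac{3179}{266} \approx -11.951$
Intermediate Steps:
$y{\left(v \right)} = -8 + v$
$g = 1$ ($g = \sqrt{1} = 1$)
$B{\left(A,d \right)} = -16 - d$
$z{\left(M \right)} = - \frac{2}{7}$ ($z{\left(M \right)} = \frac{6 - 8}{6 + 1} = - \frac{2}{7}$)
$\frac{465}{B{\left(14,22 \right)}} - z{\left(y{\left(0 \right)} + 6 \right)} = \frac{465}{-16 - 22} - - \frac{2}{7} = \frac{465}{-16 - 22} + \frac{2}{7} = \frac{465}{-38} + \frac{2}{7} = 465 \left(- \frac{1}{38}\right) + \frac{2}{7} = - \frac{465}{38} + \frac{2}{7} = - \frac{3179}{266}$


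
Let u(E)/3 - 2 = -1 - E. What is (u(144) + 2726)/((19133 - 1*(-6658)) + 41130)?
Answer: 2297/66921 ≈ 0.034324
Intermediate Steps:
u(E) = 3 - 3*E (u(E) = 6 + 3*(-1 - E) = 6 + (-3 - 3*E) = 3 - 3*E)
(u(144) + 2726)/((19133 - 1*(-6658)) + 41130) = ((3 - 3*144) + 2726)/((19133 - 1*(-6658)) + 41130) = ((3 - 432) + 2726)/((19133 + 6658) + 41130) = (-429 + 2726)/(25791 + 41130) = 2297/66921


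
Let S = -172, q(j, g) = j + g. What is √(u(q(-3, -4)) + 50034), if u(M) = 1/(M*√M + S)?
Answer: √((8605847 + 350238*I*√7)/(172 + 7*I*√7)) ≈ 223.68 + 0.e-6*I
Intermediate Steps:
q(j, g) = g + j
u(M) = 1/(-172 + M^(3/2)) (u(M) = 1/(M*√M - 172) = 1/(M^(3/2) - 172) = 1/(-172 + M^(3/2)))
√(u(q(-3, -4)) + 50034) = √(1/(-172 + (-4 - 3)^(3/2)) + 50034) = √(1/(-172 + (-7)^(3/2)) + 50034) = √(1/(-172 - 7*I*√7) + 50034) = √(50034 + 1/(-172 - 7*I*√7))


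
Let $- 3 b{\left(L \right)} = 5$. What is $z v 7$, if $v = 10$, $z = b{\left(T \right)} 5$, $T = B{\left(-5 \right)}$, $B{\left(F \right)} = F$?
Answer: $- \frac{1750}{3} \approx -583.33$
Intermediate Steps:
$T = -5$
$b{\left(L \right)} = - \frac{5}{3}$ ($b{\left(L \right)} = \left(- \frac{1}{3}\right) 5 = - \frac{5}{3}$)
$z = - \frac{25}{3}$ ($z = \left(- \frac{5}{3}\right) 5 = - \frac{25}{3} \approx -8.3333$)
$z v 7 = \left(- \frac{25}{3}\right) 10 \cdot 7 = \left(- \frac{250}{3}\right) 7 = - \frac{1750}{3}$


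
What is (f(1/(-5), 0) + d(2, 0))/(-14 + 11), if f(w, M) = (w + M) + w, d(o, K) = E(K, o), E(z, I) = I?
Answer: -8/15 ≈ -0.53333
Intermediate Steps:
d(o, K) = o
f(w, M) = M + 2*w (f(w, M) = (M + w) + w = M + 2*w)
(f(1/(-5), 0) + d(2, 0))/(-14 + 11) = ((0 + 2/(-5)) + 2)/(-14 + 11) = ((0 + 2*(-⅕)) + 2)/(-3) = ((0 - ⅖) + 2)*(-⅓) = (-⅖ + 2)*(-⅓) = (8/5)*(-⅓) = -8/15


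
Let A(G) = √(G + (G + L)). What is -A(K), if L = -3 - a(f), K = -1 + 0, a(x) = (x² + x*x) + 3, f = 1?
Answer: -I*√10 ≈ -3.1623*I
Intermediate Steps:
a(x) = 3 + 2*x² (a(x) = (x² + x²) + 3 = 2*x² + 3 = 3 + 2*x²)
K = -1
L = -8 (L = -3 - (3 + 2*1²) = -3 - (3 + 2*1) = -3 - (3 + 2) = -3 - 1*5 = -3 - 5 = -8)
A(G) = √(-8 + 2*G) (A(G) = √(G + (G - 8)) = √(G + (-8 + G)) = √(-8 + 2*G))
-A(K) = -√(-8 + 2*(-1)) = -√(-8 - 2) = -√(-10) = -I*√10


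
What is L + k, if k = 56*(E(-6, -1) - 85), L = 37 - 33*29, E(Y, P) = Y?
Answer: -6016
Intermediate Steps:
L = -920 (L = 37 - 957 = -920)
k = -5096 (k = 56*(-6 - 85) = 56*(-91) = -5096)
L + k = -920 - 5096 = -6016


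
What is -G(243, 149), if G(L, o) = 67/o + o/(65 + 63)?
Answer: -30777/19072 ≈ -1.6137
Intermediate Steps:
G(L, o) = 67/o + o/128
-G(243, 149) = -(67/149 + (1/128)*149) = -(67*(1/149) + 149/128) = -(67/149 + 149/128) = -1*30777/19072 = -30777/19072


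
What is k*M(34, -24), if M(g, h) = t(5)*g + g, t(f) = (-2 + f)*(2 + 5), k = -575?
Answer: -430100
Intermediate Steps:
t(f) = -14 + 7*f (t(f) = (-2 + f)*7 = -14 + 7*f)
M(g, h) = 22*g (M(g, h) = (-14 + 7*5)*g + g = (-14 + 35)*g + g = 21*g + g = 22*g)
k*M(34, -24) = -12650*34 = -575*748 = -430100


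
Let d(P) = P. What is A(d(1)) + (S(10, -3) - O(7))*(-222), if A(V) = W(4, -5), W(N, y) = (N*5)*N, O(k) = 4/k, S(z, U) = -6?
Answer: 10772/7 ≈ 1538.9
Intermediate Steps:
W(N, y) = 5*N² (W(N, y) = (5*N)*N = 5*N²)
A(V) = 80 (A(V) = 5*4² = 5*16 = 80)
A(d(1)) + (S(10, -3) - O(7))*(-222) = 80 + (-6 - 4/7)*(-222) = 80 - 46/7*(-222) = 80 + 10212/7 = 10772/7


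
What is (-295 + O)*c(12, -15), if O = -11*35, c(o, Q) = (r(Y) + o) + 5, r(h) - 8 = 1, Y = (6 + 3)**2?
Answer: -17680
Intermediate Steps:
Y = 81 (Y = 9**2 = 81)
r(h) = 9 (r(h) = 8 + 1 = 9)
c(o, Q) = 14 + o (c(o, Q) = (9 + o) + 5 = 14 + o)
O = -385
(-295 + O)*c(12, -15) = (-295 - 385)*(14 + 12) = -680*26 = -17680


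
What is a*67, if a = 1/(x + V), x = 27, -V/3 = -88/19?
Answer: 1273/777 ≈ 1.6384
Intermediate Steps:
V = 264/19 (V = -(-264)/19 = -3*(-88/19) = 264/19 ≈ 13.895)
a = 19/777 (a = 1/(27 + 264/19) = 1/(777/19) = 19/777 ≈ 0.024453)
a*67 = (19/777)*67 = 1273/777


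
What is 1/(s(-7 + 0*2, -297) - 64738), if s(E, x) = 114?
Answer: -1/64624 ≈ -1.5474e-5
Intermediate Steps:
1/(s(-7 + 0*2, -297) - 64738) = 1/(114 - 64738) = 1/(-64624) = -1/64624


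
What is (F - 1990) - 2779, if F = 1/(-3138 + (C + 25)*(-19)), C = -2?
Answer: -17049176/3575 ≈ -4769.0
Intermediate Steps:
F = -1/3575 (F = 1/(-3138 + (-2 + 25)*(-19)) = 1/(-3138 + 23*(-19)) = 1/(-3138 - 437) = 1/(-3575) = -1/3575 ≈ -0.00027972)
(F - 1990) - 2779 = (-1/3575 - 1990) - 2779 = -7114251/3575 - 2779 = -17049176/3575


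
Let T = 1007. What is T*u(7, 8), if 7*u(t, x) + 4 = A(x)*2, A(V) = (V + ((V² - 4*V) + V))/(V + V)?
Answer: 2014/7 ≈ 287.71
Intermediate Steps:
A(V) = (V² - 2*V)/(2*V) (A(V) = (V + (V² - 3*V))/((2*V)) = (V² - 2*V)*(1/(2*V)) = (V² - 2*V)/(2*V))
u(t, x) = -6/7 + x/7 (u(t, x) = -4/7 + ((-1 + x/2)*2)/7 = -4/7 + (-2 + x)/7 = -4/7 + (-2/7 + x/7) = -6/7 + x/7)
T*u(7, 8) = 1007*(-6/7 + (⅐)*8) = 1007*(-6/7 + 8/7) = 1007*(2/7) = 2014/7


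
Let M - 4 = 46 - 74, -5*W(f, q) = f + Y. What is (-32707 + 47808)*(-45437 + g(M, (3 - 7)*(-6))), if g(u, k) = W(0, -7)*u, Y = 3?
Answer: -3429633413/5 ≈ -6.8593e+8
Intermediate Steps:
W(f, q) = -⅗ - f/5 (W(f, q) = -(f + 3)/5 = -(3 + f)/5 = -⅗ - f/5)
M = -24 (M = 4 + (46 - 74) = 4 - 28 = -24)
g(u, k) = -3*u/5 (g(u, k) = (-⅗ - ⅕*0)*u = (-⅗ + 0)*u = -3*u/5)
(-32707 + 47808)*(-45437 + g(M, (3 - 7)*(-6))) = (-32707 + 47808)*(-45437 - ⅗*(-24)) = 15101*(-45437 + 72/5) = 15101*(-227113/5) = -3429633413/5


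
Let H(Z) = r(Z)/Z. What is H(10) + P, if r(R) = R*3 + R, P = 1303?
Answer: 1307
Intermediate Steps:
r(R) = 4*R (r(R) = 3*R + R = 4*R)
H(Z) = 4 (H(Z) = (4*Z)/Z = 4)
H(10) + P = 4 + 1303 = 1307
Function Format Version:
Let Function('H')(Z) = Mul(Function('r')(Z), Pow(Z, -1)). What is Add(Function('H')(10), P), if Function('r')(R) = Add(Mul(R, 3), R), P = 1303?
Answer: 1307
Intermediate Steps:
Function('r')(R) = Mul(4, R) (Function('r')(R) = Add(Mul(3, R), R) = Mul(4, R))
Function('H')(Z) = 4 (Function('H')(Z) = Mul(Mul(4, Z), Pow(Z, -1)) = 4)
Add(Function('H')(10), P) = Add(4, 1303) = 1307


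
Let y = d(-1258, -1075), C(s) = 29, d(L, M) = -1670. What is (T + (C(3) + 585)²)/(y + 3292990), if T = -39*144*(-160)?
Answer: 318889/822830 ≈ 0.38755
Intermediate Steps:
T = 898560 (T = -5616*(-160) = 898560)
y = -1670
(T + (C(3) + 585)²)/(y + 3292990) = (898560 + (29 + 585)²)/(-1670 + 3292990) = (898560 + 614²)/3291320 = (898560 + 376996)*(1/3291320) = 1275556*(1/3291320) = 318889/822830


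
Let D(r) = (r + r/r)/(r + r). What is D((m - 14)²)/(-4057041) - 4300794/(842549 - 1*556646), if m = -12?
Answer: -873717367999457/58081929665448 ≈ -15.043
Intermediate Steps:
D(r) = (1 + r)/(2*r) (D(r) = (r + 1)/((2*r)) = (1 + r)*(1/(2*r)) = (1 + r)/(2*r))
D((m - 14)²)/(-4057041) - 4300794/(842549 - 1*556646) = ((1 + (-12 - 14)²)/(2*((-12 - 14)²)))/(-4057041) - 4300794/(842549 - 1*556646) = ((1 + (-26)²)/(2*((-26)²)))*(-1/4057041) - 4300794/(842549 - 556646) = ((½)*(1 + 676)/676)*(-1/4057041) - 4300794/285903 = ((½)*(1/676)*677)*(-1/4057041) - 4300794*1/285903 = (677/1352)*(-1/4057041) - 477866/31767 = -677/5485119432 - 477866/31767 = -873717367999457/58081929665448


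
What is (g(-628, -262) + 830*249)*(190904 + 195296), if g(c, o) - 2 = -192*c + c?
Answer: 126140644000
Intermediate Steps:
g(c, o) = 2 - 191*c (g(c, o) = 2 + (-192*c + c) = 2 - 191*c)
(g(-628, -262) + 830*249)*(190904 + 195296) = ((2 - 191*(-628)) + 830*249)*(190904 + 195296) = ((2 + 119948) + 206670)*386200 = (119950 + 206670)*386200 = 326620*386200 = 126140644000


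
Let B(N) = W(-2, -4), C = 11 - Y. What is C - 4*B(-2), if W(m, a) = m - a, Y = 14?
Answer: -11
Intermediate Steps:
C = -3 (C = 11 - 1*14 = 11 - 14 = -3)
B(N) = 2 (B(N) = -2 - 1*(-4) = -2 + 4 = 2)
C - 4*B(-2) = -3 - 4*2 = -3 - 8 = -11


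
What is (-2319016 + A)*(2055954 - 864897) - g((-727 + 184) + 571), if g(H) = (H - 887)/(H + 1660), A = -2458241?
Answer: -9604695339414653/1688 ≈ -5.6900e+12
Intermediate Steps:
g(H) = (-887 + H)/(1660 + H)
(-2319016 + A)*(2055954 - 864897) - g((-727 + 184) + 571) = (-2319016 - 2458241)*(2055954 - 864897) - (-887 + ((-727 + 184) + 571))/(1660 + ((-727 + 184) + 571)) = -4777257*1191057 - (-887 + (-543 + 571))/(1660 + (-543 + 571)) = -5689985390649 - (-887 + 28)/(1660 + 28) = -5689985390649 - (-859)/1688 = -5689985390649 - 1*(-859/1688) = -5689985390649 + 859/1688 = -9604695339414653/1688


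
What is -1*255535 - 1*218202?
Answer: -473737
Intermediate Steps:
-1*255535 - 1*218202 = -255535 - 218202 = -473737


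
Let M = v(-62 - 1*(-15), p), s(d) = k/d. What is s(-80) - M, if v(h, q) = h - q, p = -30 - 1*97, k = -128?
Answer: -392/5 ≈ -78.400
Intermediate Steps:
p = -127 (p = -30 - 97 = -127)
s(d) = -128/d
M = 80 (M = (-62 - 1*(-15)) - 1*(-127) = (-62 + 15) + 127 = -47 + 127 = 80)
s(-80) - M = -128/(-80) - 1*80 = -128*(-1/80) - 80 = 8/5 - 80 = -392/5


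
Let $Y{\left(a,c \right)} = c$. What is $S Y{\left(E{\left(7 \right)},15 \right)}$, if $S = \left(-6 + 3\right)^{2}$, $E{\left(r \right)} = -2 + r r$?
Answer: $135$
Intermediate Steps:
$E{\left(r \right)} = -2 + r^{2}$
$S = 9$ ($S = \left(-3\right)^{2} = 9$)
$S Y{\left(E{\left(7 \right)},15 \right)} = 9 \cdot 15 = 135$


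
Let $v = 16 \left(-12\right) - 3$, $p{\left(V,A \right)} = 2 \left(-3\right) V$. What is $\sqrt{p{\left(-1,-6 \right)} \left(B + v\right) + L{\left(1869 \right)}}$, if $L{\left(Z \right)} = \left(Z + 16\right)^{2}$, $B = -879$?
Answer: $\sqrt{3546781} \approx 1883.3$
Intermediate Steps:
$p{\left(V,A \right)} = - 6 V$
$v = -195$ ($v = -192 - 3 = -195$)
$L{\left(Z \right)} = \left(16 + Z\right)^{2}$
$\sqrt{p{\left(-1,-6 \right)} \left(B + v\right) + L{\left(1869 \right)}} = \sqrt{\left(-6\right) \left(-1\right) \left(-879 - 195\right) + \left(16 + 1869\right)^{2}} = \sqrt{6 \left(-1074\right) + 1885^{2}} = \sqrt{-6444 + 3553225} = \sqrt{3546781}$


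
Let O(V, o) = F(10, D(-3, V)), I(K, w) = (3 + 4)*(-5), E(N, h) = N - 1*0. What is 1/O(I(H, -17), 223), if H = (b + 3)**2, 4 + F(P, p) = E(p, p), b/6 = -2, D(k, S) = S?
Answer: -1/39 ≈ -0.025641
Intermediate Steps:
E(N, h) = N (E(N, h) = N + 0 = N)
b = -12 (b = 6*(-2) = -12)
F(P, p) = -4 + p
H = 81 (H = (-12 + 3)**2 = (-9)**2 = 81)
I(K, w) = -35 (I(K, w) = 7*(-5) = -35)
O(V, o) = -4 + V
1/O(I(H, -17), 223) = 1/(-4 - 35) = 1/(-39) = -1/39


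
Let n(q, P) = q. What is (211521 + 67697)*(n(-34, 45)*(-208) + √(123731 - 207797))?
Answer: 1974629696 + 279218*I*√84066 ≈ 1.9746e+9 + 8.0957e+7*I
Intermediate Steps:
(211521 + 67697)*(n(-34, 45)*(-208) + √(123731 - 207797)) = (211521 + 67697)*(-34*(-208) + √(123731 - 207797)) = 279218*(7072 + √(-84066)) = 279218*(7072 + I*√84066) = 1974629696 + 279218*I*√84066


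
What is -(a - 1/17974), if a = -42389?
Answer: 761899887/17974 ≈ 42389.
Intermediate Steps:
-(a - 1/17974) = -(-42389 - 1/17974) = -1*(-761899887/17974) = 761899887/17974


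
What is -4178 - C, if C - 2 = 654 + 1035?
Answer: -5869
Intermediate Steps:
C = 1691 (C = 2 + (654 + 1035) = 2 + 1689 = 1691)
-4178 - C = -4178 - 1*1691 = -4178 - 1691 = -5869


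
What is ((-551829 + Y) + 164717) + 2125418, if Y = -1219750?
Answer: 518556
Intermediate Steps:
((-551829 + Y) + 164717) + 2125418 = ((-551829 - 1219750) + 164717) + 2125418 = (-1771579 + 164717) + 2125418 = -1606862 + 2125418 = 518556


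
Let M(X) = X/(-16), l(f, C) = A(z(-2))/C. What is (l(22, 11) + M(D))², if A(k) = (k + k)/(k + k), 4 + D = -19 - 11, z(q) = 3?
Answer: 38025/7744 ≈ 4.9103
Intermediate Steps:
D = -34 (D = -4 + (-19 - 11) = -4 - 30 = -34)
A(k) = 1 (A(k) = (2*k)/((2*k)) = (2*k)*(1/(2*k)) = 1)
l(f, C) = 1/C
M(X) = -X/16 (M(X) = X*(-1/16) = -X/16)
(l(22, 11) + M(D))² = (1/11 - 1/16*(-34))² = (1/11 + 17/8)² = (195/88)² = 38025/7744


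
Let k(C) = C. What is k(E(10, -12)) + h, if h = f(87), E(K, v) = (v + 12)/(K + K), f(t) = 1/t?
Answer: 1/87 ≈ 0.011494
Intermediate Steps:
E(K, v) = (12 + v)/(2*K) (E(K, v) = (12 + v)/((2*K)) = (12 + v)*(1/(2*K)) = (12 + v)/(2*K))
h = 1/87 ≈ 0.011494
k(E(10, -12)) + h = (1/2)*(12 - 12)/10 + 1/87 = (1/2)*(1/10)*0 + 1/87 = 0 + 1/87 = 1/87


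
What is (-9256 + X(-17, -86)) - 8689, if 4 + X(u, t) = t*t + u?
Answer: -10570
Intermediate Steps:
X(u, t) = -4 + u + t**2 (X(u, t) = -4 + (t*t + u) = -4 + (t**2 + u) = -4 + (u + t**2) = -4 + u + t**2)
(-9256 + X(-17, -86)) - 8689 = (-9256 + (-4 - 17 + (-86)**2)) - 8689 = (-9256 + (-4 - 17 + 7396)) - 8689 = (-9256 + 7375) - 8689 = -1881 - 8689 = -10570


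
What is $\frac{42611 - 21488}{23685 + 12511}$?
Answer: $\frac{21123}{36196} \approx 0.58357$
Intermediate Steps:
$\frac{42611 - 21488}{23685 + 12511} = \frac{42611 - 21488}{36196} = \left(42611 - 21488\right) \frac{1}{36196} = 21123 \cdot \frac{1}{36196} = \frac{21123}{36196}$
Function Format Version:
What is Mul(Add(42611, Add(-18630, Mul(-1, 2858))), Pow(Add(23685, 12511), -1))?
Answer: Rational(21123, 36196) ≈ 0.58357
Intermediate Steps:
Mul(Add(42611, Add(-18630, Mul(-1, 2858))), Pow(Add(23685, 12511), -1)) = Mul(Add(42611, Add(-18630, -2858)), Pow(36196, -1)) = Mul(Add(42611, -21488), Rational(1, 36196)) = Mul(21123, Rational(1, 36196)) = Rational(21123, 36196)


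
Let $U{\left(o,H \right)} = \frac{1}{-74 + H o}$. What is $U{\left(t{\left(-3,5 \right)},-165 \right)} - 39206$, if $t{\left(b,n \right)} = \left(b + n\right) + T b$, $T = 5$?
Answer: $- \frac{81195625}{2071} \approx -39206.0$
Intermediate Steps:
$t{\left(b,n \right)} = n + 6 b$ ($t{\left(b,n \right)} = \left(b + n\right) + 5 b = n + 6 b$)
$U{\left(t{\left(-3,5 \right)},-165 \right)} - 39206 = \frac{1}{-74 - 165 \left(5 + 6 \left(-3\right)\right)} - 39206 = \frac{1}{-74 - 165 \left(5 - 18\right)} - 39206 = \frac{1}{-74 - -2145} - 39206 = \frac{1}{-74 + 2145} - 39206 = \frac{1}{2071} - 39206 = - \frac{81195625}{2071}$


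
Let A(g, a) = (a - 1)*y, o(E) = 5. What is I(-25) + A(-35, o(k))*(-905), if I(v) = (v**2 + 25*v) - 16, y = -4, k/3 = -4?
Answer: 14464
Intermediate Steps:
k = -12 (k = 3*(-4) = -12)
A(g, a) = 4 - 4*a (A(g, a) = (a - 1)*(-4) = (-1 + a)*(-4) = 4 - 4*a)
I(v) = -16 + v**2 + 25*v
I(-25) + A(-35, o(k))*(-905) = (-16 + (-25)**2 + 25*(-25)) + (4 - 4*5)*(-905) = (-16 + 625 - 625) + (4 - 20)*(-905) = -16 - 16*(-905) = -16 + 14480 = 14464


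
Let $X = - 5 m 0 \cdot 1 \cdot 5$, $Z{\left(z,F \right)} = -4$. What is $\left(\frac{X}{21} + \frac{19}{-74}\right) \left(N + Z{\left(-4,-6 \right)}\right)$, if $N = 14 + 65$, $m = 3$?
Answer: $- \frac{1425}{74} \approx -19.257$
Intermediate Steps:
$X = 0$ ($X = \left(-5\right) 3 \cdot 0 \cdot 1 \cdot 5 = - 15 \cdot 0 \cdot 5 = \left(-15\right) 0 = 0$)
$N = 79$
$\left(\frac{X}{21} + \frac{19}{-74}\right) \left(N + Z{\left(-4,-6 \right)}\right) = \left(\frac{0}{21} + \frac{19}{-74}\right) \left(79 - 4\right) = \left(0 \cdot \frac{1}{21} + 19 \left(- \frac{1}{74}\right)\right) 75 = \left(0 - \frac{19}{74}\right) 75 = \left(- \frac{19}{74}\right) 75 = - \frac{1425}{74}$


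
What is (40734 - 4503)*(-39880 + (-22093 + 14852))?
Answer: -1707240951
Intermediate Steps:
(40734 - 4503)*(-39880 + (-22093 + 14852)) = 36231*(-39880 - 7241) = 36231*(-47121) = -1707240951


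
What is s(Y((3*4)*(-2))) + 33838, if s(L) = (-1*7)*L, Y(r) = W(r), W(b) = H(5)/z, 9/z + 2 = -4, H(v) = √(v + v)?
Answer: 33838 + 14*√10/3 ≈ 33853.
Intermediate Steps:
H(v) = √2*√v (H(v) = √(2*v) = √2*√v)
z = -3/2 (z = 9/(-2 - 4) = 9/(-6) = 9*(-⅙) = -3/2 ≈ -1.5000)
W(b) = -2*√10/3 (W(b) = (√2*√5)/(-3/2) = √10*(-⅔) = -2*√10/3)
Y(r) = -2*√10/3
s(L) = -7*L
s(Y((3*4)*(-2))) + 33838 = -(-14)*√10/3 + 33838 = 14*√10/3 + 33838 = 33838 + 14*√10/3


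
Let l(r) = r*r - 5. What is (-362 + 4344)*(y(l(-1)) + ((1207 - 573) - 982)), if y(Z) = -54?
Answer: -1600764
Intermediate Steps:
l(r) = -5 + r² (l(r) = r² - 5 = -5 + r²)
(-362 + 4344)*(y(l(-1)) + ((1207 - 573) - 982)) = (-362 + 4344)*(-54 + ((1207 - 573) - 982)) = 3982*(-54 + (634 - 982)) = 3982*(-54 - 348) = 3982*(-402) = -1600764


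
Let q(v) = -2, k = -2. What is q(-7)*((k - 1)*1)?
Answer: 6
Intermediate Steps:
q(-7)*((k - 1)*1) = -2*(-2 - 1) = -(-6) = -2*(-3) = 6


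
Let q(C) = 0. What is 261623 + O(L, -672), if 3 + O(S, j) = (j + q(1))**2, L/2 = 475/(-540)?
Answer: 713204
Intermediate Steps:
L = -95/54 (L = 2*(475/(-540)) = 2*(475*(-1/540)) = 2*(-95/108) = -95/54 ≈ -1.7593)
O(S, j) = -3 + j**2 (O(S, j) = -3 + (j + 0)**2 = -3 + j**2)
261623 + O(L, -672) = 261623 + (-3 + (-672)**2) = 261623 + (-3 + 451584) = 261623 + 451581 = 713204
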